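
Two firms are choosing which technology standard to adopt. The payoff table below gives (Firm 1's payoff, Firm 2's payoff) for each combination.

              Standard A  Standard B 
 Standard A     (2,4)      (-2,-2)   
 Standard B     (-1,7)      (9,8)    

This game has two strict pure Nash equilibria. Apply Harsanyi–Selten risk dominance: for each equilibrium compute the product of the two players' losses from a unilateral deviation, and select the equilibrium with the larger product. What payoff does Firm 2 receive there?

At both Standard A: Firm 1 loses 2 − (-1) = 3 by deviating; Firm 2 loses 4 − (-2) = 6. Product = 3·6 = 18.
At both Standard B: Firm 1 loses 9 − (-2) = 11 by deviating; Firm 2 loses 8 − 7 = 1. Product = 11·1 = 11.
18 > 11, so both Standard A is risk-dominant. Firm 2's payoff there is 4.

4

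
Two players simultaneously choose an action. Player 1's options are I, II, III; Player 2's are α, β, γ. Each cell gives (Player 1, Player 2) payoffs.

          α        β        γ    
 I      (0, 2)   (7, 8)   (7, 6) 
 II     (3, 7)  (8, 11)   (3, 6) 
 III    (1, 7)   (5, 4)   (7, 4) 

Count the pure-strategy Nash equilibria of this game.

(II, β): Player 1 gets 8 (best alternative 7); Player 2 gets 11 (best alternative 7). Neither deviates — NE.
(I, α) is not a NE: Player 1 would switch to II (3 > 0).
No other cell survives both best-response checks, so there is 1 pure NE.

1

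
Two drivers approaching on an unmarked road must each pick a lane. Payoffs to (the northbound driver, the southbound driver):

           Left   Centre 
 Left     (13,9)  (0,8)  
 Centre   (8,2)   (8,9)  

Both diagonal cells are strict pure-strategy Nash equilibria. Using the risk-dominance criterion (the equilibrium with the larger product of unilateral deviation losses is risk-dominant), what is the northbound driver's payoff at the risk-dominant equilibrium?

8

At both Left: the northbound driver loses 13 − 8 = 5 by deviating; the southbound driver loses 9 − 8 = 1. Product = 5·1 = 5.
At both Centre: the northbound driver loses 8 − 0 = 8 by deviating; the southbound driver loses 9 − 2 = 7. Product = 8·7 = 56.
56 > 5, so both Centre is risk-dominant. The northbound driver's payoff there is 8.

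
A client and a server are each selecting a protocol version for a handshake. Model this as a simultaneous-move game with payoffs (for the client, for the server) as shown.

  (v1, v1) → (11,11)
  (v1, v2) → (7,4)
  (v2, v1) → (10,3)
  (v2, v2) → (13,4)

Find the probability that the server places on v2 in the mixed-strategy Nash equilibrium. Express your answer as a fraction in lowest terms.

The server's mix q on v1 must make the client indifferent between v1 and v2.
The client's payoff from v1: 11q + 7(1−q). From v2: 10q + 13(1−q).
Set equal: 1q = 6(1−q) → q = 6/7.
Probability on v2 is 1 − 6/7 = 1/7.

1/7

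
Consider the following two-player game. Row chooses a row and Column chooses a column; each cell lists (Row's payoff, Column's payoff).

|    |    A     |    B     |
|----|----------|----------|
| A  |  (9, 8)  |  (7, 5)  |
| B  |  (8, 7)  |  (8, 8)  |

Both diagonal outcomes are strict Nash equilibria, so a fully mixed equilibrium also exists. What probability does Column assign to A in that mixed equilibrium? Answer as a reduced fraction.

1/2

Column's mix q on A must make Row indifferent between A and B.
Row's payoff from A: 9q + 7(1−q). From B: 8q + 8(1−q).
Set equal: 1q = 1(1−q) → q = 1/2.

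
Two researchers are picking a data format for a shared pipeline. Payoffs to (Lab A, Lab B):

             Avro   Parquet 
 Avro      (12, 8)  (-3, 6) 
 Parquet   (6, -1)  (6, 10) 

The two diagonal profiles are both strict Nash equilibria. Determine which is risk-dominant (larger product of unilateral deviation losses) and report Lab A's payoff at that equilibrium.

At both Avro: Lab A loses 12 − 6 = 6 by deviating; Lab B loses 8 − 6 = 2. Product = 6·2 = 12.
At both Parquet: Lab A loses 6 − (-3) = 9 by deviating; Lab B loses 10 − (-1) = 11. Product = 9·11 = 99.
99 > 12, so both Parquet is risk-dominant. Lab A's payoff there is 6.

6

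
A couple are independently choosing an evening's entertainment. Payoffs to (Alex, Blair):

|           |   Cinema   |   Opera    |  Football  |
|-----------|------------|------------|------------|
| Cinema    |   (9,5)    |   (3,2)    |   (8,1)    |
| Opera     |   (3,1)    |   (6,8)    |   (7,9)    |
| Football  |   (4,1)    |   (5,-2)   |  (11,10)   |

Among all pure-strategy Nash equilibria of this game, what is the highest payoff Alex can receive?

11

Both Cinema is a pure NE (Alex: 9 ≥ 4; Blair: 5 ≥ 2). Alex gets 9.
Both Football is a pure NE (Alex: 11 ≥ 8; Blair: 10 ≥ 1). Alex gets 11.
Every other cell has a profitable deviation for at least one player. Highest of {9, 11} is 11.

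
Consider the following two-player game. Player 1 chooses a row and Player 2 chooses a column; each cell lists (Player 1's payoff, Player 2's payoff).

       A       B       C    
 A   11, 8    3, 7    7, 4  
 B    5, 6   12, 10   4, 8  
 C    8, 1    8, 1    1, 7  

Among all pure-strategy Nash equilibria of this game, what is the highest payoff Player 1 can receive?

12

Both A is a pure NE (Player 1: 11 ≥ 8; Player 2: 8 ≥ 7). Player 1 gets 11.
Both B is a pure NE (Player 1: 12 ≥ 8; Player 2: 10 ≥ 8). Player 1 gets 12.
Every other cell has a profitable deviation for at least one player. Highest of {11, 12} is 12.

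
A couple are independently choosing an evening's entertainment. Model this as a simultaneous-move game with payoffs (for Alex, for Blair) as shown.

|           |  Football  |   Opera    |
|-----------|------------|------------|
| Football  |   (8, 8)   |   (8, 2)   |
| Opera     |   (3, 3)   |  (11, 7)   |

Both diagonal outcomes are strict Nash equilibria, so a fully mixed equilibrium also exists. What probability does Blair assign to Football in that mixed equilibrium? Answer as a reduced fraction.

Blair's mix q on Football must make Alex indifferent between Football and Opera.
Alex's payoff from Football: 8q + 8(1−q). From Opera: 3q + 11(1−q).
Set equal: 5q = 3(1−q) → q = 3/8.

3/8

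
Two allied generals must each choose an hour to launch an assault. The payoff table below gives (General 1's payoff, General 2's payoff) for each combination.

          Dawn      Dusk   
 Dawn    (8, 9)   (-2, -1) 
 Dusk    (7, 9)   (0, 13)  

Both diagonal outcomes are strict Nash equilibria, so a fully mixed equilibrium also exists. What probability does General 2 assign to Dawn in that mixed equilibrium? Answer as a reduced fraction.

General 2's mix q on Dawn must make General 1 indifferent between Dawn and Dusk.
General 1's payoff from Dawn: 8q + (-2)(1−q). From Dusk: 7q + 0(1−q).
Set equal: 1q = 2(1−q) → q = 2/3.

2/3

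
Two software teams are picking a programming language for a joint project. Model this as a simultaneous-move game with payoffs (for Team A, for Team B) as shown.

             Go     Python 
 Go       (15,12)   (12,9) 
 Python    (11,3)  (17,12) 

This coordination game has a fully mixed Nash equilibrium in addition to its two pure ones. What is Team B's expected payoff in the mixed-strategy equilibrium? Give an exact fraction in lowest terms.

39/4

Team A mixes with probability p on Go, chosen so Team B is indifferent: 12p + 3(1−p) = 9p + 12(1−p) gives p = 3/4.
Team B's expected payoff is 12·3/4 + 3·1/4 = 39/4.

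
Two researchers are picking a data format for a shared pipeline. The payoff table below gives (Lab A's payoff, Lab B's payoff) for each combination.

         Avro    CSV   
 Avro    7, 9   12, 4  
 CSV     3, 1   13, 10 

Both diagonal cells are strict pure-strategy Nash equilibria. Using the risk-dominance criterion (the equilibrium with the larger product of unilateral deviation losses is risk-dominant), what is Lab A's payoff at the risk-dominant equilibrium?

At both Avro: Lab A loses 7 − 3 = 4 by deviating; Lab B loses 9 − 4 = 5. Product = 4·5 = 20.
At both CSV: Lab A loses 13 − 12 = 1 by deviating; Lab B loses 10 − 1 = 9. Product = 1·9 = 9.
20 > 9, so both Avro is risk-dominant. Lab A's payoff there is 7.

7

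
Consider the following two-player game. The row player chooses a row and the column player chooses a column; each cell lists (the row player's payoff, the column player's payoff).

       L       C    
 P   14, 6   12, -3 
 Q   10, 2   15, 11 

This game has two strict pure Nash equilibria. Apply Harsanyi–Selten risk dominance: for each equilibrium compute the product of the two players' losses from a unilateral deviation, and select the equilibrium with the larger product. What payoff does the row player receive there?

At (P, L): the row player loses 14 − 10 = 4 by deviating; the column player loses 6 − (-3) = 9. Product = 4·9 = 36.
At (Q, C): the row player loses 15 − 12 = 3 by deviating; the column player loses 11 − 2 = 9. Product = 3·9 = 27.
36 > 27, so (P, L) is risk-dominant. The row player's payoff there is 14.

14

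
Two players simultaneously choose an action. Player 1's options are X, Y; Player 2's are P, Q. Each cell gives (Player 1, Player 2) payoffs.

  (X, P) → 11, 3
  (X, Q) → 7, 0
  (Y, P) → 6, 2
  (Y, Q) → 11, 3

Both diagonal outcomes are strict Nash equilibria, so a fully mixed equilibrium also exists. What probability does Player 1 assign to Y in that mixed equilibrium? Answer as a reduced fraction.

3/4

Player 1's mix p on X must make Player 2 indifferent between P and Q.
Player 2's payoff from P: 3p + 2(1−p). From Q: 0p + 3(1−p).
Set equal: 3p = 1(1−p) → p = 1/4.
Probability on Y is 1 − 1/4 = 3/4.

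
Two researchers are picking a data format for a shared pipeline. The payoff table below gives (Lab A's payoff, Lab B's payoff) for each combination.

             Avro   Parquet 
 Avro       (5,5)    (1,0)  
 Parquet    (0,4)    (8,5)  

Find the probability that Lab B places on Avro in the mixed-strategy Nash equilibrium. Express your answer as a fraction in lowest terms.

7/12

Lab B's mix q on Avro must make Lab A indifferent between Avro and Parquet.
Lab A's payoff from Avro: 5q + 1(1−q). From Parquet: 0q + 8(1−q).
Set equal: 5q = 7(1−q) → q = 7/12.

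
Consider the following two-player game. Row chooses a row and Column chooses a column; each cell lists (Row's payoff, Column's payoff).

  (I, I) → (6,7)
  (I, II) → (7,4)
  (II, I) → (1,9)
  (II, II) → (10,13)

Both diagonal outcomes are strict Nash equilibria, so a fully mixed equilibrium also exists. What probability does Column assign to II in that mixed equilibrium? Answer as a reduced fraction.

Column's mix q on I must make Row indifferent between I and II.
Row's payoff from I: 6q + 7(1−q). From II: 1q + 10(1−q).
Set equal: 5q = 3(1−q) → q = 3/8.
Probability on II is 1 − 3/8 = 5/8.

5/8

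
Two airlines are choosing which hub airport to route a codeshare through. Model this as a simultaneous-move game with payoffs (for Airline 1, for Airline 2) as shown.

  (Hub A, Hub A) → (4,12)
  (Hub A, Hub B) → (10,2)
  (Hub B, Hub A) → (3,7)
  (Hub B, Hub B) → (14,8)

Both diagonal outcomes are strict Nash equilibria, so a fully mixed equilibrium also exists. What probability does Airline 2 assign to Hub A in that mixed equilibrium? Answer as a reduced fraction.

Airline 2's mix q on Hub A must make Airline 1 indifferent between Hub A and Hub B.
Airline 1's payoff from Hub A: 4q + 10(1−q). From Hub B: 3q + 14(1−q).
Set equal: 1q = 4(1−q) → q = 4/5.

4/5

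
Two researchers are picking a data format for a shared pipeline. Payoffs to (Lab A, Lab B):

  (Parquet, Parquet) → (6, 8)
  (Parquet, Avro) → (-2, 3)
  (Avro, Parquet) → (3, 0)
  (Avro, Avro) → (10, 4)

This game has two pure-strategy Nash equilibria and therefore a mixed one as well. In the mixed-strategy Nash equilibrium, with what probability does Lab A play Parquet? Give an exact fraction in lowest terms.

4/9

Lab A's mix p on Parquet must make Lab B indifferent between Parquet and Avro.
Lab B's payoff from Parquet: 8p + 0(1−p). From Avro: 3p + 4(1−p).
Set equal: 5p = 4(1−p) → p = 4/9.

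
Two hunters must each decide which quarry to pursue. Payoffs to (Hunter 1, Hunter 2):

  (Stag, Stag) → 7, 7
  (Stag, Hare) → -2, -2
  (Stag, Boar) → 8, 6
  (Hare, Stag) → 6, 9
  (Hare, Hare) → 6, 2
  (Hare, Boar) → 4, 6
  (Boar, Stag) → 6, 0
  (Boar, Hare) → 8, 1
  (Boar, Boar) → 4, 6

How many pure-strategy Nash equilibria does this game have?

Both Stag: Hunter 1 gets 7 (best alternative 6); Hunter 2 gets 7 (best alternative 6). Neither deviates — NE.
Both Boar is not a NE: Hunter 1 would switch to Stag (8 > 4).
No other cell survives both best-response checks, so there is 1 pure NE.

1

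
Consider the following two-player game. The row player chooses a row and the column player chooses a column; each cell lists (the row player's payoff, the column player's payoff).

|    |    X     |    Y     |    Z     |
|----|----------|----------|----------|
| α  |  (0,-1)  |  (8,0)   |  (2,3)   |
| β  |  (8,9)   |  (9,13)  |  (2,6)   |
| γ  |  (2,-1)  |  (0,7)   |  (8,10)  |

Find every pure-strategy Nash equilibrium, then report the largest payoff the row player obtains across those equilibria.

9

(β, Y) is a pure NE (the row player: 9 ≥ 8; the column player: 13 ≥ 9). The row player gets 9.
(γ, Z) is a pure NE (the row player: 8 ≥ 2; the column player: 10 ≥ 7). The row player gets 8.
Every other cell has a profitable deviation for at least one player. Highest of {9, 8} is 9.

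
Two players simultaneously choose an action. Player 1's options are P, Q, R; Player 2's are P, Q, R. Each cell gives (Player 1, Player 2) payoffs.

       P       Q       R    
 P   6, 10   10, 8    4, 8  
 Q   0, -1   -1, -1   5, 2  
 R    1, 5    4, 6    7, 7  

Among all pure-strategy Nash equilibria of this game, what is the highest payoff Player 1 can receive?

Both P is a pure NE (Player 1: 6 ≥ 1; Player 2: 10 ≥ 8). Player 1 gets 6.
Both R is a pure NE (Player 1: 7 ≥ 5; Player 2: 7 ≥ 6). Player 1 gets 7.
Every other cell has a profitable deviation for at least one player. Highest of {6, 7} is 7.

7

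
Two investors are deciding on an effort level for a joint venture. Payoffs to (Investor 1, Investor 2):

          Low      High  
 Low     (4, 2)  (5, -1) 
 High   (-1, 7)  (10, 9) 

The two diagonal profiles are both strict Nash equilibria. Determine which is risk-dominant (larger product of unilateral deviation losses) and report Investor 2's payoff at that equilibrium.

At both Low: Investor 1 loses 4 − (-1) = 5 by deviating; Investor 2 loses 2 − (-1) = 3. Product = 5·3 = 15.
At both High: Investor 1 loses 10 − 5 = 5 by deviating; Investor 2 loses 9 − 7 = 2. Product = 5·2 = 10.
15 > 10, so both Low is risk-dominant. Investor 2's payoff there is 2.

2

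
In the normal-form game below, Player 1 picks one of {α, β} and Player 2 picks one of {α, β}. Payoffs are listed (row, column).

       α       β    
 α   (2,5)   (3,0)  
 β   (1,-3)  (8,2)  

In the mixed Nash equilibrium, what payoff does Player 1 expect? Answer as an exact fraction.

Player 2 mixes with probability q on α, chosen so Player 1 is indifferent: 2q + 3(1−q) = 1q + 8(1−q) gives q = 5/6.
Player 1's expected payoff (from either row, since indifferent) is 2·5/6 + 3·1/6 = 13/6.

13/6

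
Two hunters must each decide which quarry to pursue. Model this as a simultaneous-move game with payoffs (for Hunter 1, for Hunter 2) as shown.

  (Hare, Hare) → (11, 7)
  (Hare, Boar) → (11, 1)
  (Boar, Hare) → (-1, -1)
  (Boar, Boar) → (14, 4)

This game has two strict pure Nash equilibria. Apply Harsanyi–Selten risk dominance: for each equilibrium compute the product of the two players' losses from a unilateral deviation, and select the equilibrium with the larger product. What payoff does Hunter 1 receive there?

At both Hare: Hunter 1 loses 11 − (-1) = 12 by deviating; Hunter 2 loses 7 − 1 = 6. Product = 12·6 = 72.
At both Boar: Hunter 1 loses 14 − 11 = 3 by deviating; Hunter 2 loses 4 − (-1) = 5. Product = 3·5 = 15.
72 > 15, so both Hare is risk-dominant. Hunter 1's payoff there is 11.

11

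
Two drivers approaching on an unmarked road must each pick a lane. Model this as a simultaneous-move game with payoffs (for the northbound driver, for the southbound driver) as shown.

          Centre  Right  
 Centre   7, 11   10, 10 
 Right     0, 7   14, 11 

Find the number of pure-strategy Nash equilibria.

2

Both Centre: the northbound driver gets 7 (best alternative 0); the southbound driver gets 11 (best alternative 10). Neither deviates — NE.
Both Right: the northbound driver gets 14 (best alternative 10); the southbound driver gets 11 (best alternative 7). Neither deviates — NE.
(Centre, Right) is not a NE: the northbound driver would switch to Right (14 > 10).
No other cell survives both best-response checks, so there are 2 pure NE.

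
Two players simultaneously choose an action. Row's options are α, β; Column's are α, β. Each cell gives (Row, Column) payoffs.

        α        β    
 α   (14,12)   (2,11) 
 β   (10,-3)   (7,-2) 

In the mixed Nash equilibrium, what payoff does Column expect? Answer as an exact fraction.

Row mixes with probability p on α, chosen so Column is indifferent: 12p + (-3)(1−p) = 11p + (-2)(1−p) gives p = 1/2.
Column's expected payoff is 12·1/2 + (-3)·1/2 = 9/2.

9/2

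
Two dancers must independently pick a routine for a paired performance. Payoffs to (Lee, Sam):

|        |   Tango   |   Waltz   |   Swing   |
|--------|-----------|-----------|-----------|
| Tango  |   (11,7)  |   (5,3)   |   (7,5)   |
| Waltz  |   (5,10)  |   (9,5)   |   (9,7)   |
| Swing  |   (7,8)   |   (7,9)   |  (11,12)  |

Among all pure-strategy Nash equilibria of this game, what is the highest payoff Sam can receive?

12

Both Tango is a pure NE (Lee: 11 ≥ 7; Sam: 7 ≥ 5). Sam gets 7.
Both Swing is a pure NE (Lee: 11 ≥ 9; Sam: 12 ≥ 9). Sam gets 12.
Every other cell has a profitable deviation for at least one player. Highest of {7, 12} is 12.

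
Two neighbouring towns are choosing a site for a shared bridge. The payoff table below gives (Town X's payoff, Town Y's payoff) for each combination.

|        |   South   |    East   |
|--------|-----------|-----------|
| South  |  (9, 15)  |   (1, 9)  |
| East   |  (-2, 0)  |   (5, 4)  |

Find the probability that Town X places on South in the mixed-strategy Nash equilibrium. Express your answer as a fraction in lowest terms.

Town X's mix p on South must make Town Y indifferent between South and East.
Town Y's payoff from South: 15p + 0(1−p). From East: 9p + 4(1−p).
Set equal: 6p = 4(1−p) → p = 4/10 = 2/5.

2/5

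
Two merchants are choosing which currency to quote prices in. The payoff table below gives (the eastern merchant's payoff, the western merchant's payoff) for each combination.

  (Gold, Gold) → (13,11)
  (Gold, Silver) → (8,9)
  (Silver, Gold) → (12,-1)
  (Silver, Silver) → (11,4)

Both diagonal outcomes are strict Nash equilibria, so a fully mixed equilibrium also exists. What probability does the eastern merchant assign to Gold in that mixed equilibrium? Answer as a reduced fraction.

5/7

The eastern merchant's mix p on Gold must make the western merchant indifferent between Gold and Silver.
The western merchant's payoff from Gold: 11p + (-1)(1−p). From Silver: 9p + 4(1−p).
Set equal: 2p = 5(1−p) → p = 5/7.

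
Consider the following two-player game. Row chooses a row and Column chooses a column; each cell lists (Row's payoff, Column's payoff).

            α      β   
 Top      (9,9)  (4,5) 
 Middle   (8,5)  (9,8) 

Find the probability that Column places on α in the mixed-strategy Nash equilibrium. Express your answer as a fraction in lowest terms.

5/6

Column's mix q on α must make Row indifferent between Top and Middle.
Row's payoff from Top: 9q + 4(1−q). From Middle: 8q + 9(1−q).
Set equal: 1q = 5(1−q) → q = 5/6.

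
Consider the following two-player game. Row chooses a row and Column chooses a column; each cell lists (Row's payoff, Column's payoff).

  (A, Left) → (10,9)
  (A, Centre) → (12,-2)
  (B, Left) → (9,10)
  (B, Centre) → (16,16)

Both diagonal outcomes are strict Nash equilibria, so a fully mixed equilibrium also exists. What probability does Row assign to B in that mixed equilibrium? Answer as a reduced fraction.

Row's mix p on A must make Column indifferent between Left and Centre.
Column's payoff from Left: 9p + 10(1−p). From Centre: (-2)p + 16(1−p).
Set equal: 11p = 6(1−p) → p = 6/17.
Probability on B is 1 − 6/17 = 11/17.

11/17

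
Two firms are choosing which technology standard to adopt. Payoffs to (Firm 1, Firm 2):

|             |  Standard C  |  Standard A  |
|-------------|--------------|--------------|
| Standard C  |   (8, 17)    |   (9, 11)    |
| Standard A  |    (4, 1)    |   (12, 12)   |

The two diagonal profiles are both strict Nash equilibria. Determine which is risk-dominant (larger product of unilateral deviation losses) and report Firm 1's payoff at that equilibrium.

At both Standard C: Firm 1 loses 8 − 4 = 4 by deviating; Firm 2 loses 17 − 11 = 6. Product = 4·6 = 24.
At both Standard A: Firm 1 loses 12 − 9 = 3 by deviating; Firm 2 loses 12 − 1 = 11. Product = 3·11 = 33.
33 > 24, so both Standard A is risk-dominant. Firm 1's payoff there is 12.

12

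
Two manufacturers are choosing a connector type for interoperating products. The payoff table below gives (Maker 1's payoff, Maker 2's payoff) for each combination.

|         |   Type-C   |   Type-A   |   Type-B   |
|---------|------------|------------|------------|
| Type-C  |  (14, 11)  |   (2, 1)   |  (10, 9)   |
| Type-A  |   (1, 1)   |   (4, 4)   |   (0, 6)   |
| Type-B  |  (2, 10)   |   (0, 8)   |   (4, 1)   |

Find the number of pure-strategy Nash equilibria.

1

Both Type-C: Maker 1 gets 14 (best alternative 2); Maker 2 gets 11 (best alternative 9). Neither deviates — NE.
Both Type-A is not a NE: Maker 2 would switch to Type-B (6 > 4).
No other cell survives both best-response checks, so there is 1 pure NE.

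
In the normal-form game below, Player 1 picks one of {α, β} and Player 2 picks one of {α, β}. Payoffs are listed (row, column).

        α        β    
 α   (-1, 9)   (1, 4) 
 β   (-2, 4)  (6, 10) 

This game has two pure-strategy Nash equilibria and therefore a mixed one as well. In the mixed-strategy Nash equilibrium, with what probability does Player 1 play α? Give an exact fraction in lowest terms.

Player 1's mix p on α must make Player 2 indifferent between α and β.
Player 2's payoff from α: 9p + 4(1−p). From β: 4p + 10(1−p).
Set equal: 5p = 6(1−p) → p = 6/11.

6/11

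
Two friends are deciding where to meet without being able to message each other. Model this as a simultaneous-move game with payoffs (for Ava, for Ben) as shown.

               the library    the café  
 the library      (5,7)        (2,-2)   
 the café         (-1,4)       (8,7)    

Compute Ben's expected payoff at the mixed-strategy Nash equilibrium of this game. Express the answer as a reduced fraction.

Ava mixes with probability p on the library, chosen so Ben is indifferent: 7p + 4(1−p) = (-2)p + 7(1−p) gives p = 1/4.
Ben's expected payoff is 7·1/4 + 4·3/4 = 19/4.

19/4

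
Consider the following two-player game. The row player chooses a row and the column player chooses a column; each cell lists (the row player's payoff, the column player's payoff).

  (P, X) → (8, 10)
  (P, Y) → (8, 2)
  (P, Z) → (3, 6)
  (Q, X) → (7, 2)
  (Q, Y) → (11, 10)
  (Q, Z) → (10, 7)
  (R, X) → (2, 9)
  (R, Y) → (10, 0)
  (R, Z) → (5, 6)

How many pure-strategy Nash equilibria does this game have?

2

(P, X): the row player gets 8 (best alternative 7); the column player gets 10 (best alternative 6). Neither deviates — NE.
(Q, Y): the row player gets 11 (best alternative 10); the column player gets 10 (best alternative 7). Neither deviates — NE.
(R, Z) is not a NE: the row player would switch to Q (10 > 5).
No other cell survives both best-response checks, so there are 2 pure NE.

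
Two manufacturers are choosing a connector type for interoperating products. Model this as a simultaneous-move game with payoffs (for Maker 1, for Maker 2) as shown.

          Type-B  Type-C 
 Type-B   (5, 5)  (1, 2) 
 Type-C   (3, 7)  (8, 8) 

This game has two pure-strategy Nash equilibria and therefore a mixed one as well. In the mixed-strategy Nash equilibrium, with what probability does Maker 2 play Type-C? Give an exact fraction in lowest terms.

Maker 2's mix q on Type-B must make Maker 1 indifferent between Type-B and Type-C.
Maker 1's payoff from Type-B: 5q + 1(1−q). From Type-C: 3q + 8(1−q).
Set equal: 2q = 7(1−q) → q = 7/9.
Probability on Type-C is 1 − 7/9 = 2/9.

2/9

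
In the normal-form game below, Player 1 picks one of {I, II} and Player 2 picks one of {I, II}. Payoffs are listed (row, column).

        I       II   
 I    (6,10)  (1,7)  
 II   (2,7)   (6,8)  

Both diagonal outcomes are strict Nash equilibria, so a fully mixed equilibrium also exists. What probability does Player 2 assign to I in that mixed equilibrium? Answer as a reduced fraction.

5/9

Player 2's mix q on I must make Player 1 indifferent between I and II.
Player 1's payoff from I: 6q + 1(1−q). From II: 2q + 6(1−q).
Set equal: 4q = 5(1−q) → q = 5/9.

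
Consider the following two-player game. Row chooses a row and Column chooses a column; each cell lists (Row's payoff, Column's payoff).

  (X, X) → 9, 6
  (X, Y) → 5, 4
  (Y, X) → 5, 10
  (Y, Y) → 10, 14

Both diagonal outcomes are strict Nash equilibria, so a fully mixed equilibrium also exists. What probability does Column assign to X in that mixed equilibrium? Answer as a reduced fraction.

5/9

Column's mix q on X must make Row indifferent between X and Y.
Row's payoff from X: 9q + 5(1−q). From Y: 5q + 10(1−q).
Set equal: 4q = 5(1−q) → q = 5/9.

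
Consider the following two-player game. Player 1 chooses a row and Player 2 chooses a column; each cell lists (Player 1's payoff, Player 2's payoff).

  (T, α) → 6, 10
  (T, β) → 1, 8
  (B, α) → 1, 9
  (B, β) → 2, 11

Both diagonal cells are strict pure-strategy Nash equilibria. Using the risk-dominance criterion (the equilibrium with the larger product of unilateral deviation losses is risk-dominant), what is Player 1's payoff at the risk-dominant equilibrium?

At (T, α): Player 1 loses 6 − 1 = 5 by deviating; Player 2 loses 10 − 8 = 2. Product = 5·2 = 10.
At (B, β): Player 1 loses 2 − 1 = 1 by deviating; Player 2 loses 11 − 9 = 2. Product = 1·2 = 2.
10 > 2, so (T, α) is risk-dominant. Player 1's payoff there is 6.

6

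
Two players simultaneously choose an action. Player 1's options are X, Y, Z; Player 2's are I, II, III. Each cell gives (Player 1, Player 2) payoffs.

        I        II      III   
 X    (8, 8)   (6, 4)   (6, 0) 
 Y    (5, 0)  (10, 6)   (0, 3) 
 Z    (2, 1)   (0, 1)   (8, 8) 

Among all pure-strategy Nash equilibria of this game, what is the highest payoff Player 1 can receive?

(X, I) is a pure NE (Player 1: 8 ≥ 5; Player 2: 8 ≥ 4). Player 1 gets 8.
(Y, II) is a pure NE (Player 1: 10 ≥ 6; Player 2: 6 ≥ 3). Player 1 gets 10.
(Z, III) is a pure NE (Player 1: 8 ≥ 6; Player 2: 8 ≥ 1). Player 1 gets 8.
Every other cell has a profitable deviation for at least one player. Highest of {8, 10, 8} is 10.

10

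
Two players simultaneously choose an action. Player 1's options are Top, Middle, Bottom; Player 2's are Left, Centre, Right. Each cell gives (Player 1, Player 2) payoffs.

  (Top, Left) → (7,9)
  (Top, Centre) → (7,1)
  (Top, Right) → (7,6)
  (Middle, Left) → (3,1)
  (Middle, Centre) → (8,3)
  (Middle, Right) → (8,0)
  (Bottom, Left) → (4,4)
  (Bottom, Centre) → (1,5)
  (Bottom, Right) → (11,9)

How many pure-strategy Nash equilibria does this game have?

(Top, Left): Player 1 gets 7 (best alternative 4); Player 2 gets 9 (best alternative 6). Neither deviates — NE.
(Middle, Centre): Player 1 gets 8 (best alternative 7); Player 2 gets 3 (best alternative 1). Neither deviates — NE.
(Bottom, Right): Player 1 gets 11 (best alternative 8); Player 2 gets 9 (best alternative 5). Neither deviates — NE.
(Middle, Right) is not a NE: Player 1 would switch to Bottom (11 > 8).
No other cell survives both best-response checks, so there are 3 pure NE.

3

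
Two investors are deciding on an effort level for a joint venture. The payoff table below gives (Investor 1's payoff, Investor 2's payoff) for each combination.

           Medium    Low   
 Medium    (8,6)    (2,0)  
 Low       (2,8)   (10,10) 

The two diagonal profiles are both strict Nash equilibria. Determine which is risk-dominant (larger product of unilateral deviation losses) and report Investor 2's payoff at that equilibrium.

At both Medium: Investor 1 loses 8 − 2 = 6 by deviating; Investor 2 loses 6 − 0 = 6. Product = 6·6 = 36.
At both Low: Investor 1 loses 10 − 2 = 8 by deviating; Investor 2 loses 10 − 8 = 2. Product = 8·2 = 16.
36 > 16, so both Medium is risk-dominant. Investor 2's payoff there is 6.

6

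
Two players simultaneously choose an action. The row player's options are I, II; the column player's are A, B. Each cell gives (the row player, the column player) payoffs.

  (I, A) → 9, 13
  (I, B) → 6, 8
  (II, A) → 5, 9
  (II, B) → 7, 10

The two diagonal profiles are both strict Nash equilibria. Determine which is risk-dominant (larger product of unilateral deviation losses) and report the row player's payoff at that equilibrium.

At (I, A): the row player loses 9 − 5 = 4 by deviating; the column player loses 13 − 8 = 5. Product = 4·5 = 20.
At (II, B): the row player loses 7 − 6 = 1 by deviating; the column player loses 10 − 9 = 1. Product = 1·1 = 1.
20 > 1, so (I, A) is risk-dominant. The row player's payoff there is 9.

9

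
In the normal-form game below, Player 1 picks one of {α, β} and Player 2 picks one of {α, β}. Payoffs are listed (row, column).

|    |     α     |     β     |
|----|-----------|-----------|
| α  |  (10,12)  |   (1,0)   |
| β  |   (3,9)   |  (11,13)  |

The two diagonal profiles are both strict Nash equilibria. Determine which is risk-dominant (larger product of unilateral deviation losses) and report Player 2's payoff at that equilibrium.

At both α: Player 1 loses 10 − 3 = 7 by deviating; Player 2 loses 12 − 0 = 12. Product = 7·12 = 84.
At both β: Player 1 loses 11 − 1 = 10 by deviating; Player 2 loses 13 − 9 = 4. Product = 10·4 = 40.
84 > 40, so both α is risk-dominant. Player 2's payoff there is 12.

12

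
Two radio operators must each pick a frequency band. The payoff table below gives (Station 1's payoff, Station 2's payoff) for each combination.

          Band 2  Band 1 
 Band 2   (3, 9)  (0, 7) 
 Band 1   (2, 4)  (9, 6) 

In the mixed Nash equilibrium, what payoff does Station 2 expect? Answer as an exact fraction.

13/2

Station 1 mixes with probability p on Band 2, chosen so Station 2 is indifferent: 9p + 4(1−p) = 7p + 6(1−p) gives p = 1/2.
Station 2's expected payoff is 9·1/2 + 4·1/2 = 13/2.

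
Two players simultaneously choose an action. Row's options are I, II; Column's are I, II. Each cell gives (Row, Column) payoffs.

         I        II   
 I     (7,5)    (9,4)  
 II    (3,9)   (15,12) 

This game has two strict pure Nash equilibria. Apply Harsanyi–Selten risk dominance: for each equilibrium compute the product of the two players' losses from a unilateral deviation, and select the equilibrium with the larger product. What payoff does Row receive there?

At both I: Row loses 7 − 3 = 4 by deviating; Column loses 5 − 4 = 1. Product = 4·1 = 4.
At both II: Row loses 15 − 9 = 6 by deviating; Column loses 12 − 9 = 3. Product = 6·3 = 18.
18 > 4, so both II is risk-dominant. Row's payoff there is 15.

15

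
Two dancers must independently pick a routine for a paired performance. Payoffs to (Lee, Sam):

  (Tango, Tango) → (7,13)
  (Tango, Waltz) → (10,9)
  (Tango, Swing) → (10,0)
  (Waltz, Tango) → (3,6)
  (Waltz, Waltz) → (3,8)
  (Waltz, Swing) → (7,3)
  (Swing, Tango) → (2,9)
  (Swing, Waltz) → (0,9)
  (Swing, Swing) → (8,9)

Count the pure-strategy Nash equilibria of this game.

1

Both Tango: Lee gets 7 (best alternative 3); Sam gets 13 (best alternative 9). Neither deviates — NE.
Both Waltz is not a NE: Lee would switch to Tango (10 > 3).
No other cell survives both best-response checks, so there is 1 pure NE.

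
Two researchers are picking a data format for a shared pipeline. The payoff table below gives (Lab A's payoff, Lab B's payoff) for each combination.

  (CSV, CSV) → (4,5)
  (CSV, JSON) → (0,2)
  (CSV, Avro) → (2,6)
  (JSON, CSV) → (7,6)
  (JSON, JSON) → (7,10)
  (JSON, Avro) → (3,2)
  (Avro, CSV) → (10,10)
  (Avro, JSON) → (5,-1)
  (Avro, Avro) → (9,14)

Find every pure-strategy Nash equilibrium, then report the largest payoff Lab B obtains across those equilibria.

14

Both JSON is a pure NE (Lab A: 7 ≥ 5; Lab B: 10 ≥ 6). Lab B gets 10.
Both Avro is a pure NE (Lab A: 9 ≥ 3; Lab B: 14 ≥ 10). Lab B gets 14.
Every other cell has a profitable deviation for at least one player. Highest of {10, 14} is 14.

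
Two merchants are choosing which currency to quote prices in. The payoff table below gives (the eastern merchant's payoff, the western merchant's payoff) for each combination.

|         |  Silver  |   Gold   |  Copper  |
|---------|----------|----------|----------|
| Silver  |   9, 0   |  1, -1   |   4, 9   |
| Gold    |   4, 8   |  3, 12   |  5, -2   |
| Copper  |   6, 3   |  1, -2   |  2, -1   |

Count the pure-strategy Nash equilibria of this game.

Both Gold: the eastern merchant gets 3 (best alternative 1); the western merchant gets 12 (best alternative 8). Neither deviates — NE.
Both Silver is not a NE: the western merchant would switch to Copper (9 > 0).
No other cell survives both best-response checks, so there is 1 pure NE.

1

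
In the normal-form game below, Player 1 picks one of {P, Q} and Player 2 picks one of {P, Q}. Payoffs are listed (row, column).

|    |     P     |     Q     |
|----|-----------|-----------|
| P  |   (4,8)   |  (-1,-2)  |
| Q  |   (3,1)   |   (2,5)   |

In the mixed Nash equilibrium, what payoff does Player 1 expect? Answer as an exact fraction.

11/4

Player 2 mixes with probability q on P, chosen so Player 1 is indifferent: 4q + (-1)(1−q) = 3q + 2(1−q) gives q = 3/4.
Player 1's expected payoff (from either row, since indifferent) is 4·3/4 + (-1)·1/4 = 11/4.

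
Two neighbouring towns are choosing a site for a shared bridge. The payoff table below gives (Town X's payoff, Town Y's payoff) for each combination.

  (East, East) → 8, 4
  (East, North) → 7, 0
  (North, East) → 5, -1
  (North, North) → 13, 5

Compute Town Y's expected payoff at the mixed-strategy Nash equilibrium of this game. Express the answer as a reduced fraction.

Town X mixes with probability p on East, chosen so Town Y is indifferent: 4p + (-1)(1−p) = 0p + 5(1−p) gives p = 3/5.
Town Y's expected payoff is 4·3/5 + (-1)·2/5 = 2.

2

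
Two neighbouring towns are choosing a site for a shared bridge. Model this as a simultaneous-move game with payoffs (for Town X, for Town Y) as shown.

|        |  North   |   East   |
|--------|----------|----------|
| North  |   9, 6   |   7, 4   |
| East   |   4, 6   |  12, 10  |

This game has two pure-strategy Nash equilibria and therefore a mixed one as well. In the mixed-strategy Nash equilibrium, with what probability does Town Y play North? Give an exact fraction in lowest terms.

1/2

Town Y's mix q on North must make Town X indifferent between North and East.
Town X's payoff from North: 9q + 7(1−q). From East: 4q + 12(1−q).
Set equal: 5q = 5(1−q) → q = 5/10 = 1/2.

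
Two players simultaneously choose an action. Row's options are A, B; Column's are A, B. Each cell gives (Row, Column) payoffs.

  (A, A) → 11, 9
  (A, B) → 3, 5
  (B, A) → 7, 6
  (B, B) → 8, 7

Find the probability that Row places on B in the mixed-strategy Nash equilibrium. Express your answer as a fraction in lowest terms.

4/5

Row's mix p on A must make Column indifferent between A and B.
Column's payoff from A: 9p + 6(1−p). From B: 5p + 7(1−p).
Set equal: 4p = 1(1−p) → p = 1/5.
Probability on B is 1 − 1/5 = 4/5.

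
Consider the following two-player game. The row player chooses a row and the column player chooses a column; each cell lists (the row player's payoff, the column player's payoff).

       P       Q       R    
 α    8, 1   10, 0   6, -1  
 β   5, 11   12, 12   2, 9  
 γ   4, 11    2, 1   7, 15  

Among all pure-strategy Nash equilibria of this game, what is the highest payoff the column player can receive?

(α, P) is a pure NE (the row player: 8 ≥ 5; the column player: 1 ≥ 0). The column player gets 1.
(β, Q) is a pure NE (the row player: 12 ≥ 10; the column player: 12 ≥ 11). The column player gets 12.
(γ, R) is a pure NE (the row player: 7 ≥ 6; the column player: 15 ≥ 11). The column player gets 15.
Every other cell has a profitable deviation for at least one player. Highest of {1, 12, 15} is 15.

15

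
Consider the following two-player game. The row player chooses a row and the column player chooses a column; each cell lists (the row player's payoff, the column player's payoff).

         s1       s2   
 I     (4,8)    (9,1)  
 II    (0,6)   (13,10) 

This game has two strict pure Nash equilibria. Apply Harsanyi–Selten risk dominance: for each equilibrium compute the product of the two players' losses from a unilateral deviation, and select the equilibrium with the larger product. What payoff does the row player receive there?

At (I, s1): the row player loses 4 − 0 = 4 by deviating; the column player loses 8 − 1 = 7. Product = 4·7 = 28.
At (II, s2): the row player loses 13 − 9 = 4 by deviating; the column player loses 10 − 6 = 4. Product = 4·4 = 16.
28 > 16, so (I, s1) is risk-dominant. The row player's payoff there is 4.

4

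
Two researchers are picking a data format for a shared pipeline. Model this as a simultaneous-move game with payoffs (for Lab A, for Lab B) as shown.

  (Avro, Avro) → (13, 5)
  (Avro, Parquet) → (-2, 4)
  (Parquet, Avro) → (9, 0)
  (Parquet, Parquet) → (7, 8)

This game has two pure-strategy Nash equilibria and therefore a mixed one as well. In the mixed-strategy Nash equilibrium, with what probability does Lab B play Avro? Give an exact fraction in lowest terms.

9/13

Lab B's mix q on Avro must make Lab A indifferent between Avro and Parquet.
Lab A's payoff from Avro: 13q + (-2)(1−q). From Parquet: 9q + 7(1−q).
Set equal: 4q = 9(1−q) → q = 9/13.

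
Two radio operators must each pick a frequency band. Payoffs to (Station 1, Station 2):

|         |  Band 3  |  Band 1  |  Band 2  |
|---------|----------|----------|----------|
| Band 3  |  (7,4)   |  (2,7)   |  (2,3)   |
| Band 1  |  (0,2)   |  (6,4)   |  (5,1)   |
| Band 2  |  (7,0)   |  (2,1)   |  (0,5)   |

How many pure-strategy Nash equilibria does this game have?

Both Band 1: Station 1 gets 6 (best alternative 2); Station 2 gets 4 (best alternative 2). Neither deviates — NE.
Both Band 3 is not a NE: Station 2 would switch to Band 1 (7 > 4).
No other cell survives both best-response checks, so there is 1 pure NE.

1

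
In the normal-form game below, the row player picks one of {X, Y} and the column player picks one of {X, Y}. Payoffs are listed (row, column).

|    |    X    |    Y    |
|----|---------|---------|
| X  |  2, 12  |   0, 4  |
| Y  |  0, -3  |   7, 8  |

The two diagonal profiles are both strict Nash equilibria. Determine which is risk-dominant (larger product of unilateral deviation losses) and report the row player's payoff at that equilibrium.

7

At both X: the row player loses 2 − 0 = 2 by deviating; the column player loses 12 − 4 = 8. Product = 2·8 = 16.
At both Y: the row player loses 7 − 0 = 7 by deviating; the column player loses 8 − (-3) = 11. Product = 7·11 = 77.
77 > 16, so both Y is risk-dominant. The row player's payoff there is 7.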